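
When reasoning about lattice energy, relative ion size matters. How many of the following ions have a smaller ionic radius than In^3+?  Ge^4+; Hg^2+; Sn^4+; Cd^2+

2

Work out protons and electrons: Ge^4+ (Z=32, 28 e⁻), Sn^4+ (Z=50, 46 e⁻), In^3+ (Z=49, 46 e⁻), Cd^2+ (Z=48, 46 e⁻), Hg^2+ (Z=80, 78 e⁻). Ge^4+ < Sn^4+ (same group, 1 shell fewer); Sn^4+ < In^3+ (isoelectronic, higher Z=50 is smaller); In^3+ < Cd^2+ (isoelectronic, higher Z=49 is smaller); Cd^2+ < Hg^2+ (same group, 1 shell fewer).
Placing each against In^3+: smaller — Ge^4+, Sn^4+; larger — Cd^2+, Hg^2+. So 2 are smaller.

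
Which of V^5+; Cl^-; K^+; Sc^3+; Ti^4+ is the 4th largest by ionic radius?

Ti^4+

Each ion has 18 electrons. The ranking follows nuclear charge in reverse — greater Z gives a smaller radius. V^5+ (Z=23), Ti^4+ (Z=22), Sc^3+ (Z=21), K^+ (Z=19), Cl^- (Z=17).
Ordering: V^5+ < Ti^4+ < Sc^3+ < K^+ < Cl^-. The 4th largest is Ti^4+.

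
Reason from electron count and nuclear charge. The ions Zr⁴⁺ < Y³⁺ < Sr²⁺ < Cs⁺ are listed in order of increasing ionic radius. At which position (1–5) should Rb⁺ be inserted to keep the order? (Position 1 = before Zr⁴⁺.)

4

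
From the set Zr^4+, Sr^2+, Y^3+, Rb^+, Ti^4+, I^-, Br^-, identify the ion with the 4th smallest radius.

Sr^2+

First list Z and electron count for each: Ti^4+ has 18 e⁻ (Z=22), Zr^4+ has 36 e⁻ (Z=40), Y^3+ has 36 e⁻ (Z=39), Sr^2+ has 36 e⁻ (Z=38), Rb^+ has 36 e⁻ (Z=37), Br^- has 36 e⁻ (Z=35), I^- has 54 e⁻ (Z=53). Ti^4+ < Zr^4+ (same group, period 4 vs 5); Zr^4+ < Y^3+ (both 36 e⁻, Z=40>39); Y^3+ < Sr^2+ (both 36 e⁻, Z=39>38); Sr^2+ < Rb^+ (both 36 e⁻, Z=38>37); Rb^+ < Br^- (both 36 e⁻, Z=37>35); Br^- < I^- (same group, 1 shell fewer).
Ordering: Ti^4+ < Zr^4+ < Y^3+ < Sr^2+ < Rb^+ < Br^- < I^-. The 4th smallest is Sr^2+.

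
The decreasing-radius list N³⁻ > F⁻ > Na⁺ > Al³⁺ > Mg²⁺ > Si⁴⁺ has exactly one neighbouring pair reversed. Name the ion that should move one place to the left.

Mg²⁺

Check each adjacent pair. Al³⁺ and Mg²⁺ are reversed: both have 10 electrons but Z(Al)=13 > Z(Mg)=12, so Al³⁺ should be the smaller of the two. No other neighbouring pair contradicts the periodic trends, so Mg²⁺ is the ion listed too late.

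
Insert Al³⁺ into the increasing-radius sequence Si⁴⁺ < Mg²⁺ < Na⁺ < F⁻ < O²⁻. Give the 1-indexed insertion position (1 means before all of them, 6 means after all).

2

These species are isoelectronic with 10 electrons. The only difference is the number of protons: Si⁴⁺ (Z=14), Al³⁺ (Z=13), Mg²⁺ (Z=12), Na⁺ (Z=11), F⁻ (Z=9), O²⁻ (Z=8). The strongest nuclear pull (Si⁴⁺) gives the smallest ion.
Putting Al³⁺ in gives Si⁴⁺ < Al³⁺ < Mg²⁺ < Na⁺ < F⁻ < O²⁻; it lands at slot 2.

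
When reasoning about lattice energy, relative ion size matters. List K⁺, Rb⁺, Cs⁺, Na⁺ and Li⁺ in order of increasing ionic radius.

All are in the same group with charge +1. Radius grows down the group as n (the outermost shell) increases.

Li⁺ < Na⁺ < K⁺ < Rb⁺ < Cs⁺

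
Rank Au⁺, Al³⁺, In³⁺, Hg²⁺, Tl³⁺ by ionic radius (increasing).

Al³⁺ < In³⁺ < Tl³⁺ < Hg²⁺ < Au⁺

Electron counts and nuclear charges: Al³⁺: 10 e⁻, Z=13, In³⁺: 46 e⁻, Z=49, Tl³⁺: 78 e⁻, Z=81, Hg²⁺: 78 e⁻, Z=80, Au⁺: 78 e⁻, Z=79. Al³⁺ < In³⁺ (same group, 2 shells fewer); In³⁺ < Tl³⁺ (same group, 1 shell fewer); Tl³⁺ < Hg²⁺ (both 78 e⁻, Z=81>80); Hg²⁺ < Au⁺ (isoelectronic, higher Z=80 is smaller).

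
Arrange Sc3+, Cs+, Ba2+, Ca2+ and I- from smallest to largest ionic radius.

Sc3+ < Ca2+ < Ba2+ < Cs+ < I-

Sc3+ (Z=21, 18 e⁻), Ca2+ (Z=20, 18 e⁻), Ba2+ (Z=56, 54 e⁻), Cs+ (Z=55, 54 e⁻), I- (Z=53, 54 e⁻). Sc3+ < Ca2+ (both 18 e⁻, Z=21>20); Ca2+ < Ba2+ (same group, 2 shells fewer); Ba2+ < Cs+ (both 54 e⁻, Z=56>55); Cs+ < I- (isoelectronic, higher Z=55 is smaller).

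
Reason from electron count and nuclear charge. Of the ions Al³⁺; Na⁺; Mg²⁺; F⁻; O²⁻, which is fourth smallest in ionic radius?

F⁻

These species are isoelectronic with 10 electrons. The only difference is the number of protons: Al³⁺ (Z=13), Mg²⁺ (Z=12), Na⁺ (Z=11), F⁻ (Z=9), O²⁻ (Z=8). The strongest nuclear pull (Al³⁺) gives the smallest ion.
That gives Al³⁺ < Mg²⁺ < Na⁺ < F⁻ < O²⁻. From the smallest end, number 4 is F⁻.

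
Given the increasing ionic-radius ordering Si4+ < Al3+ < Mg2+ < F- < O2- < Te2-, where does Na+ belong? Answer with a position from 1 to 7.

4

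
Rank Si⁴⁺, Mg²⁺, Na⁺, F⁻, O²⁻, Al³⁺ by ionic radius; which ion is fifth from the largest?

Al³⁺

These species are isoelectronic with 10 electrons. The only difference is the number of protons: Si⁴⁺ (Z=14), Al³⁺ (Z=13), Mg²⁺ (Z=12), Na⁺ (Z=11), F⁻ (Z=9), O²⁻ (Z=8). The strongest nuclear pull (Si⁴⁺) gives the smallest ion.
That gives Si⁴⁺ < Al³⁺ < Mg²⁺ < Na⁺ < F⁻ < O²⁻. From the largest end, number 5 is Al³⁺.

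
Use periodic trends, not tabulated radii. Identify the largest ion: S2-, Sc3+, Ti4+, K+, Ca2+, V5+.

Each ion has 18 electrons. The ranking follows nuclear charge in reverse — greater Z gives a smaller radius. V5+ (Z=23), Ti4+ (Z=22), Sc3+ (Z=21), Ca2+ (Z=20), K+ (Z=19), S2- (Z=16).

S2-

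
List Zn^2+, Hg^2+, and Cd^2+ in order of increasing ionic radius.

Zn^2+ < Cd^2+ < Hg^2+

These ions sit in one column with identical charge. Each step down the periodic table adds a principal shell, increasing the radius.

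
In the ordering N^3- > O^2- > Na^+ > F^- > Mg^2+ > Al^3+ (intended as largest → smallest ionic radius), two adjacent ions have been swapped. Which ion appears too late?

F^-

Check each adjacent pair. Na^+ and F^- are reversed: Na^+ and F^- share 10 electrons; the higher nuclear charge on Na (Z=11) contracts it more, so Na^+ < F^-. No other neighbouring pair contradicts the periodic trends, so F^- is the ion listed too late.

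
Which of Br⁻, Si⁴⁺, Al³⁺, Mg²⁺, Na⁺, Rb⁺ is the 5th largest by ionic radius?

Al³⁺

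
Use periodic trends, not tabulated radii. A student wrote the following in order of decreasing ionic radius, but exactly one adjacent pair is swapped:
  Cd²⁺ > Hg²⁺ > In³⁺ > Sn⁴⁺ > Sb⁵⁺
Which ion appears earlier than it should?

Cd²⁺

Scanning neighbour by neighbour, only Cd²⁺/Hg²⁺ violates a trend: same group and charge — period 5 sits above period 6, so Cd²⁺ is smaller. That makes Cd²⁺ the one sitting a position early relative to where it belongs.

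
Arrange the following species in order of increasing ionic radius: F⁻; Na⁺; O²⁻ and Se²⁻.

First list Z and electron count for each: Na⁺: 10 e⁻, Z=11, F⁻: 10 e⁻, Z=9, O²⁻: 10 e⁻, Z=8, Se²⁻: 36 e⁻, Z=34. Na⁺ < F⁻ (both 10 e⁻, Z=11>9); F⁻ < O²⁻ (isoelectronic, higher Z=9 is smaller); O²⁻ < Se²⁻ (same group, 2 shells fewer).

Na⁺ < F⁻ < O²⁻ < Se²⁻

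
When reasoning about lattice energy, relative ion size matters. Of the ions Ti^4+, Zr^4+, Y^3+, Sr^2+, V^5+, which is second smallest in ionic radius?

Ti^4+

Work out protons and electrons: V^5+ has 18 e⁻ (Z=23), Ti^4+ has 18 e⁻ (Z=22), Zr^4+ has 36 e⁻ (Z=40), Y^3+ has 36 e⁻ (Z=39), Sr^2+ has 36 e⁻ (Z=38). V^5+ < Ti^4+ (isoelectronic, higher Z=23 is smaller); Ti^4+ < Zr^4+ (same group, period 4 vs 5); Zr^4+ < Y^3+ (isoelectronic, higher Z=40 is smaller); Y^3+ < Sr^2+ (both 36 e⁻, Z=39>38).
Full ascending order: V^5+ < Ti^4+ < Zr^4+ < Y^3+ < Sr^2+. Counting from the smallest, position 2 is Ti^4+.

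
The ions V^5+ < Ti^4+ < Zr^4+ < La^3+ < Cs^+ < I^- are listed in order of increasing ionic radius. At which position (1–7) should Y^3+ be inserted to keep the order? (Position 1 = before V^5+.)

V^5+: 18 e⁻, Z=23, Ti^4+: 18 e⁻, Z=22, Zr^4+: 36 e⁻, Z=40, Y^3+: 36 e⁻, Z=39, La^3+: 54 e⁻, Z=57, Cs^+: 54 e⁻, Z=55, I^-: 54 e⁻, Z=53. V^5+ < Ti^4+ (isoelectronic, higher Z=23 is smaller); Ti^4+ < Zr^4+ (same group, period 4 vs 5); Zr^4+ < Y^3+ (both 36 e⁻, Z=40>39); Y^3+ < La^3+ (same group, 1 shell fewer); La^3+ < Cs^+ (isoelectronic, higher Z=57 is smaller); Cs^+ < I^- (isoelectronic, higher Z=55 is smaller).
With Y^3+ included the full order is V^5+ < Ti^4+ < Zr^4+ < Y^3+ < La^3+ < Cs^+ < I^-, so it takes position 4.

4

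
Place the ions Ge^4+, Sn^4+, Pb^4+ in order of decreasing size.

Same group, same charge. Going down the group adds an extra shell of electrons, so the ion gets larger: Ge^4+ is highest in the group and smallest.

Pb^4+ > Sn^4+ > Ge^4+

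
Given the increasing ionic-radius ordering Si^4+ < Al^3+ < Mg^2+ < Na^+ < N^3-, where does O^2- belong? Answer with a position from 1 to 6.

5

Each ion has 10 electrons. The ranking follows nuclear charge in reverse — greater Z gives a smaller radius. Si^4+ (Z=14), Al^3+ (Z=13), Mg^2+ (Z=12), Na^+ (Z=11), O^2- (Z=8), N^3- (Z=7).
Putting O^2- in gives Si^4+ < Al^3+ < Mg^2+ < Na^+ < O^2- < N^3-; it lands at slot 5.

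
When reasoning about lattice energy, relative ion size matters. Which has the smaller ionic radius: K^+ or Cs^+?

Same group, same charge. Going down the group adds an extra shell of electrons, so the ion gets larger: K^+ is highest in the group and smallest.

K^+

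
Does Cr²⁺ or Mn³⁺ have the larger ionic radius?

Each ion has 22 electrons. The ranking follows nuclear charge in reverse — greater Z gives a smaller radius. Mn³⁺ (Z=25), Cr²⁺ (Z=24).

Cr²⁺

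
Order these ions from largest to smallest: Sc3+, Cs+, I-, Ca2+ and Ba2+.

Electron counts and nuclear charges: Sc3+ has 18 e⁻ (Z=21), Ca2+ has 18 e⁻ (Z=20), Ba2+ has 54 e⁻ (Z=56), Cs+ has 54 e⁻ (Z=55), I- has 54 e⁻ (Z=53). Sc3+ < Ca2+ (isoelectronic, higher Z=21 is smaller); Ca2+ < Ba2+ (same group, 2 shells fewer); Ba2+ < Cs+ (isoelectronic, higher Z=56 is smaller); Cs+ < I- (isoelectronic, higher Z=55 is smaller).

I- > Cs+ > Ba2+ > Ca2+ > Sc3+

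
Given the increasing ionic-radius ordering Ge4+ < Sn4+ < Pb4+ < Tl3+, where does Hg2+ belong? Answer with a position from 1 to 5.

5

First list Z and electron count for each: Ge4+ has 28 e⁻ (Z=32), Sn4+ has 46 e⁻ (Z=50), Pb4+ has 78 e⁻ (Z=82), Tl3+ has 78 e⁻ (Z=81), Hg2+ has 78 e⁻ (Z=80). Ge4+ < Sn4+ (same group, 1 shell fewer); Sn4+ < Pb4+ (same group, period 5 vs 6); Pb4+ < Tl3+ (both 78 e⁻, Z=82>81); Tl3+ < Hg2+ (both 78 e⁻, Z=81>80).
Merged order: Ge4+ < Sn4+ < Pb4+ < Tl3+ < Hg2+ — Hg2+ is number 5.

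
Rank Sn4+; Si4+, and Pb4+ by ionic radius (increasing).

Si4+ < Sn4+ < Pb4+

All are in the same group with charge +4. Radius grows down the group as n (the outermost shell) increases.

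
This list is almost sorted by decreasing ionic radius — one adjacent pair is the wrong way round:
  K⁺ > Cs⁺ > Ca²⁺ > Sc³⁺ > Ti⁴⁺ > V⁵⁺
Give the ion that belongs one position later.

Check each adjacent pair. K⁺ and Cs⁺ are reversed: K⁺ and Cs⁺ are in one column with the same charge; the lighter period-4 ion has 2 fewer shells and is smaller. No other neighbouring pair contradicts the periodic trends, so K⁺ is the ion listed too early.

K⁺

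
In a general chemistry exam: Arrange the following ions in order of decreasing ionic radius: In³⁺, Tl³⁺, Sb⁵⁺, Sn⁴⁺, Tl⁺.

Tl⁺ > Tl³⁺ > In³⁺ > Sn⁴⁺ > Sb⁵⁺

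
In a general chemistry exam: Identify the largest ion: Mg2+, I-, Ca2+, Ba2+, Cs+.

Electron counts and nuclear charges: Mg2+: 10 e⁻, Z=12, Ca2+: 18 e⁻, Z=20, Ba2+: 54 e⁻, Z=56, Cs+: 54 e⁻, Z=55, I-: 54 e⁻, Z=53. Mg2+ < Ca2+ (same group, period 3 vs 4); Ca2+ < Ba2+ (same group, period 4 vs 6); Ba2+ < Cs+ (both 54 e⁻, Z=56>55); Cs+ < I- (both 54 e⁻, Z=55>53).

I-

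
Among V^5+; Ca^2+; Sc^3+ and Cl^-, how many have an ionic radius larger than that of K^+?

1

Each ion has 18 electrons. The ranking follows nuclear charge in reverse — greater Z gives a smaller radius. V^5+ (Z=23), Sc^3+ (Z=21), Ca^2+ (Z=20), K^+ (Z=19), Cl^- (Z=17).
Placing each against K^+: smaller — V^5+, Sc^3+, Ca^2+; larger — Cl^-. Count: 1.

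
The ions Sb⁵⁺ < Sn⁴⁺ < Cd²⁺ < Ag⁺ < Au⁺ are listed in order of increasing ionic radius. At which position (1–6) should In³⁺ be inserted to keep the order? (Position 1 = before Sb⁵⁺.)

Work out protons and electrons: Sb⁵⁺: 46 e⁻, Z=51, Sn⁴⁺: 46 e⁻, Z=50, In³⁺: 46 e⁻, Z=49, Cd²⁺: 46 e⁻, Z=48, Ag⁺: 46 e⁻, Z=47, Au⁺: 78 e⁻, Z=79. Sb⁵⁺ < Sn⁴⁺ (isoelectronic, higher Z=51 is smaller); Sn⁴⁺ < In³⁺ (both 46 e⁻, Z=50>49); In³⁺ < Cd²⁺ (both 46 e⁻, Z=49>48); Cd²⁺ < Ag⁺ (both 46 e⁻, Z=48>47); Ag⁺ < Au⁺ (same group, period 5 vs 6).
Merged order: Sb⁵⁺ < Sn⁴⁺ < In³⁺ < Cd²⁺ < Ag⁺ < Au⁺ — In³⁺ is number 3.

3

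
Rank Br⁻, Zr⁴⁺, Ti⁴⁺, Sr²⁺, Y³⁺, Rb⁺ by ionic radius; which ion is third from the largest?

Sr²⁺

Tabulating Z and e⁻: Ti⁴⁺ (Z=22, 18 e⁻), Zr⁴⁺ (Z=40, 36 e⁻), Y³⁺ (Z=39, 36 e⁻), Sr²⁺ (Z=38, 36 e⁻), Rb⁺ (Z=37, 36 e⁻), Br⁻ (Z=35, 36 e⁻). Ti⁴⁺ < Zr⁴⁺ (same group, period 4 vs 5); Zr⁴⁺ < Y³⁺ (both 36 e⁻, Z=40>39); Y³⁺ < Sr²⁺ (both 36 e⁻, Z=39>38); Sr²⁺ < Rb⁺ (isoelectronic, higher Z=38 is smaller); Rb⁺ < Br⁻ (both 36 e⁻, Z=37>35).
Full ascending order: Ti⁴⁺ < Zr⁴⁺ < Y³⁺ < Sr²⁺ < Rb⁺ < Br⁻. Counting from the largest, position 3 is Sr²⁺.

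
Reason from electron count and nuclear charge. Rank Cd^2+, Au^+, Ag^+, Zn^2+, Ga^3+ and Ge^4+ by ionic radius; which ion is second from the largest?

Ag^+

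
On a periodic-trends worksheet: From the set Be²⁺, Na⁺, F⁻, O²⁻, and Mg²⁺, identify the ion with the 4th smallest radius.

F⁻

Be²⁺ (Z=4, 2 e⁻), Mg²⁺ (Z=12, 10 e⁻), Na⁺ (Z=11, 10 e⁻), F⁻ (Z=9, 10 e⁻), O²⁻ (Z=8, 10 e⁻). Be²⁺ < Mg²⁺ (same group, period 2 vs 3); Mg²⁺ < Na⁺ (isoelectronic, higher Z=12 is smaller); Na⁺ < F⁻ (isoelectronic, higher Z=11 is smaller); F⁻ < O²⁻ (both 10 e⁻, Z=9>8).
Ordering: Be²⁺ < Mg²⁺ < Na⁺ < F⁻ < O²⁻. The 4th smallest is F⁻.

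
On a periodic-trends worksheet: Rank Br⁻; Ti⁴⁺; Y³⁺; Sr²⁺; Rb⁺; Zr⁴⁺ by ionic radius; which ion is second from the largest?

Electron counts and nuclear charges: Ti⁴⁺: 18 e⁻, Z=22, Zr⁴⁺: 36 e⁻, Z=40, Y³⁺: 36 e⁻, Z=39, Sr²⁺: 36 e⁻, Z=38, Rb⁺: 36 e⁻, Z=37, Br⁻: 36 e⁻, Z=35. Ti⁴⁺ < Zr⁴⁺ (same group, 1 shell fewer); Zr⁴⁺ < Y³⁺ (both 36 e⁻, Z=40>39); Y³⁺ < Sr²⁺ (both 36 e⁻, Z=39>38); Sr²⁺ < Rb⁺ (both 36 e⁻, Z=38>37); Rb⁺ < Br⁻ (isoelectronic, higher Z=37 is smaller).
Full ascending order: Ti⁴⁺ < Zr⁴⁺ < Y³⁺ < Sr²⁺ < Rb⁺ < Br⁻. Counting from the largest, position 2 is Rb⁺.

Rb⁺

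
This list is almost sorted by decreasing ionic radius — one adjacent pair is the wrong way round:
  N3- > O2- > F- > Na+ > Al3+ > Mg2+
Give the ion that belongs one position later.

Al3+

Scanning neighbour by neighbour, only Al3+/Mg2+ violates a trend: they are isoelectronic (10 e⁻) and Al has more protons than Mg (13 vs 12), making Al3+ smaller. That makes Al3+ the one sitting a position early relative to where it belongs.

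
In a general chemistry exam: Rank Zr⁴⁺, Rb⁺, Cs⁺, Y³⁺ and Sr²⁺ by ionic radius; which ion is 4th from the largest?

Y³⁺

Electron counts and nuclear charges: Zr⁴⁺ has 36 e⁻ (Z=40), Y³⁺ has 36 e⁻ (Z=39), Sr²⁺ has 36 e⁻ (Z=38), Rb⁺ has 36 e⁻ (Z=37), Cs⁺ has 54 e⁻ (Z=55). Zr⁴⁺ < Y³⁺ (both 36 e⁻, Z=40>39); Y³⁺ < Sr²⁺ (isoelectronic, higher Z=39 is smaller); Sr²⁺ < Rb⁺ (both 36 e⁻, Z=38>37); Rb⁺ < Cs⁺ (same group, period 5 vs 6).
Ordering: Zr⁴⁺ < Y³⁺ < Sr²⁺ < Rb⁺ < Cs⁺. The 4th largest is Y³⁺.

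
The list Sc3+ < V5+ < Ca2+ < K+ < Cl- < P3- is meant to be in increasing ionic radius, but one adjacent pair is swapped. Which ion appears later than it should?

V5+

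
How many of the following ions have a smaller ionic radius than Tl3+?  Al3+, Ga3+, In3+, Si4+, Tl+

4

Electron counts and nuclear charges: Si4+ has 10 e⁻ (Z=14), Al3+ has 10 e⁻ (Z=13), Ga3+ has 28 e⁻ (Z=31), In3+ has 46 e⁻ (Z=49), Tl3+ has 78 e⁻ (Z=81), Tl+ has 80 e⁻ (Z=81). Si4+ < Al3+ (isoelectronic, higher Z=14 is smaller); Al3+ < Ga3+ (same group, period 3 vs 4); Ga3+ < In3+ (same group, 1 shell fewer); In3+ < Tl3+ (same group, 1 shell fewer); Tl3+ < Tl+ (same element, +3 vs +1).
Ordering all of them (including Tl3+) by radius gives Si4+ < Al3+ < Ga3+ < In3+ < Tl3+ < Tl+. That's 4.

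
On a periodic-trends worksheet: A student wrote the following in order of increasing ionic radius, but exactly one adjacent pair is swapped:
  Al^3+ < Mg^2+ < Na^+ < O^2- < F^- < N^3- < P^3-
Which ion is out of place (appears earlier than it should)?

The pair O^2-, F^- is the wrong way round — both have 10 electrons but Z(F)=9 > Z(O)=8, so F^- should be the smaller of the two. All other adjacent pairs agree with periodic trends, so O^2- is the misplaced ion.

O^2-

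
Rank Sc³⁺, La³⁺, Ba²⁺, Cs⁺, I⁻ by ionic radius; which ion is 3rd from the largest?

Ba²⁺

Work out protons and electrons: Sc³⁺: 18 e⁻, Z=21, La³⁺: 54 e⁻, Z=57, Ba²⁺: 54 e⁻, Z=56, Cs⁺: 54 e⁻, Z=55, I⁻: 54 e⁻, Z=53. Sc³⁺ < La³⁺ (same group, period 4 vs 6); La³⁺ < Ba²⁺ (isoelectronic, higher Z=57 is smaller); Ba²⁺ < Cs⁺ (isoelectronic, higher Z=56 is smaller); Cs⁺ < I⁻ (both 54 e⁻, Z=55>53).
Ordering: Sc³⁺ < La³⁺ < Ba²⁺ < Cs⁺ < I⁻. The 3rd largest is Ba²⁺.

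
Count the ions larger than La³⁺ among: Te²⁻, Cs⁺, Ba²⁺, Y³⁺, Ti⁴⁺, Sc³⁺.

Work out protons and electrons: Ti⁴⁺ (Z=22, 18 e⁻), Sc³⁺ (Z=21, 18 e⁻), Y³⁺ (Z=39, 36 e⁻), La³⁺ (Z=57, 54 e⁻), Ba²⁺ (Z=56, 54 e⁻), Cs⁺ (Z=55, 54 e⁻), Te²⁻ (Z=52, 54 e⁻). Ti⁴⁺ < Sc³⁺ (isoelectronic, higher Z=22 is smaller); Sc³⁺ < Y³⁺ (same group, period 4 vs 5); Y³⁺ < La³⁺ (same group, period 5 vs 6); La³⁺ < Ba²⁺ (both 54 e⁻, Z=57>56); Ba²⁺ < Cs⁺ (isoelectronic, higher Z=56 is smaller); Cs⁺ < Te²⁻ (both 54 e⁻, Z=55>52).
Placing each against La³⁺: smaller — Ti⁴⁺, Sc³⁺, Y³⁺; larger — Ba²⁺, Cs⁺, Te²⁻. So 3 are larger.

3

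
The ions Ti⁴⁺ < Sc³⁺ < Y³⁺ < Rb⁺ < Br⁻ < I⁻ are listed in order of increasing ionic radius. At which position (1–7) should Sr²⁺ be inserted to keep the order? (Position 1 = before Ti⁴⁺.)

4

Work out protons and electrons: Ti⁴⁺: 18 e⁻, Z=22, Sc³⁺: 18 e⁻, Z=21, Y³⁺: 36 e⁻, Z=39, Sr²⁺: 36 e⁻, Z=38, Rb⁺: 36 e⁻, Z=37, Br⁻: 36 e⁻, Z=35, I⁻: 54 e⁻, Z=53. Ti⁴⁺ < Sc³⁺ (both 18 e⁻, Z=22>21); Sc³⁺ < Y³⁺ (same group, period 4 vs 5); Y³⁺ < Sr²⁺ (isoelectronic, higher Z=39 is smaller); Sr²⁺ < Rb⁺ (isoelectronic, higher Z=38 is smaller); Rb⁺ < Br⁻ (both 36 e⁻, Z=37>35); Br⁻ < I⁻ (same group, period 4 vs 5).
The complete sequence is Ti⁴⁺ < Sc³⁺ < Y³⁺ < Sr²⁺ < Rb⁺ < Br⁻ < I⁻. Sr²⁺ sits at position 4.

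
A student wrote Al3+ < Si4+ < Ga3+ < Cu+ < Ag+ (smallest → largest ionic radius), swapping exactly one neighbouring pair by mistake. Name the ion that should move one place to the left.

Si4+

Scanning neighbour by neighbour, only Al3+/Si4+ violates a trend: Si4+ and Al3+ share 10 electrons; the higher nuclear charge on Si (Z=14) contracts it more, so Si4+ < Al3+. That makes Si4+ the one sitting a position late relative to where it belongs.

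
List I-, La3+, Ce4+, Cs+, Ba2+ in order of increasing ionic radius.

Ce4+ < La3+ < Ba2+ < Cs+ < I-

All of these have 54 electrons (isoelectronic). With the same electron cloud, the ion with the most protons pulls it in tightest. Nuclear charges: Ce4+ (Z=58), La3+ (Z=57), Ba2+ (Z=56), Cs+ (Z=55), I- (Z=53). Highest Z is smallest.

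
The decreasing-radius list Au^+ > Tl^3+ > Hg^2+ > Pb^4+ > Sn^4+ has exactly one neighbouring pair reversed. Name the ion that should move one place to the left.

Hg^2+

Scanning neighbour by neighbour, only Tl^3+/Hg^2+ violates a trend: Tl^3+ and Hg^2+ share 78 electrons; the higher nuclear charge on Tl (Z=81) contracts it more, so Tl^3+ < Hg^2+. That makes Hg^2+ the one sitting a position late relative to where it belongs.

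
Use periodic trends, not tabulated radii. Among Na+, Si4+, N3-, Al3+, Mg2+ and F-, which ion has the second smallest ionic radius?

Al3+

All of these have 10 electrons (isoelectronic). With the same electron cloud, the ion with the most protons pulls it in tightest. Nuclear charges: Si4+ (Z=14), Al3+ (Z=13), Mg2+ (Z=12), Na+ (Z=11), F- (Z=9), N3- (Z=7). Highest Z is smallest.
So the order is Si4+ < Al3+ < Mg2+ < Na+ < F- < N3-; the 2nd-smallest ion is Al3+.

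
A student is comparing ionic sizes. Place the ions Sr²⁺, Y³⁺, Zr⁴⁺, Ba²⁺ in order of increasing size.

Tabulating Z and e⁻: Zr⁴⁺: 36 e⁻, Z=40, Y³⁺: 36 e⁻, Z=39, Sr²⁺: 36 e⁻, Z=38, Ba²⁺: 54 e⁻, Z=56. Zr⁴⁺ < Y³⁺ (isoelectronic, higher Z=40 is smaller); Y³⁺ < Sr²⁺ (both 36 e⁻, Z=39>38); Sr²⁺ < Ba²⁺ (same group, 1 shell fewer).

Zr⁴⁺ < Y³⁺ < Sr²⁺ < Ba²⁺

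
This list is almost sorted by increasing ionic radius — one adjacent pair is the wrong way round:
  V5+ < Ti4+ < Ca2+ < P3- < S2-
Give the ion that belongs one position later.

Check each adjacent pair. P3- and S2- are reversed: S2- and P3- share 18 electrons; the higher nuclear charge on S (Z=16) contracts it more, so S2- < P3-. No other neighbouring pair contradicts the periodic trends, so P3- is the ion listed too early.

P3-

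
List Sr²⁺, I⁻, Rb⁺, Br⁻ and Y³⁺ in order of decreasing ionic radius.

I⁻ > Br⁻ > Rb⁺ > Sr²⁺ > Y³⁺

First list Z and electron count for each: Y³⁺ (Z=39, 36 e⁻), Sr²⁺ (Z=38, 36 e⁻), Rb⁺ (Z=37, 36 e⁻), Br⁻ (Z=35, 36 e⁻), I⁻ (Z=53, 54 e⁻). Y³⁺ < Sr²⁺ (isoelectronic, higher Z=39 is smaller); Sr²⁺ < Rb⁺ (both 36 e⁻, Z=38>37); Rb⁺ < Br⁻ (isoelectronic, higher Z=37 is smaller); Br⁻ < I⁻ (same group, 1 shell fewer).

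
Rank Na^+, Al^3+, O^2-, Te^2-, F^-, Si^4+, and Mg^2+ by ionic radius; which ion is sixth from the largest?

Al^3+

Si^4+ has 10 e⁻ (Z=14), Al^3+ has 10 e⁻ (Z=13), Mg^2+ has 10 e⁻ (Z=12), Na^+ has 10 e⁻ (Z=11), F^- has 10 e⁻ (Z=9), O^2- has 10 e⁻ (Z=8), Te^2- has 54 e⁻ (Z=52). Si^4+ < Al^3+ (isoelectronic, higher Z=14 is smaller); Al^3+ < Mg^2+ (isoelectronic, higher Z=13 is smaller); Mg^2+ < Na^+ (both 10 e⁻, Z=12>11); Na^+ < F^- (isoelectronic, higher Z=11 is smaller); F^- < O^2- (isoelectronic, higher Z=9 is smaller); O^2- < Te^2- (same group, period 2 vs 5).
Full ascending order: Si^4+ < Al^3+ < Mg^2+ < Na^+ < F^- < O^2- < Te^2-. Counting from the largest, position 6 is Al^3+.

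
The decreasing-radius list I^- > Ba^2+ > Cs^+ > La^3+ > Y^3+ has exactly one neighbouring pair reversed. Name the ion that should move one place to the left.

Cs^+

The pair Ba^2+, Cs^+ is the wrong way round — they are isoelectronic (54 e⁻) and Ba has more protons than Cs (56 vs 55), making Ba^2+ smaller. All other adjacent pairs agree with periodic trends, so Cs^+ is the misplaced ion.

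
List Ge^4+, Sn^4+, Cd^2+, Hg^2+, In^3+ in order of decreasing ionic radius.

Hg^2+ > Cd^2+ > In^3+ > Sn^4+ > Ge^4+

Ge^4+ (Z=32, 28 e⁻), Sn^4+ (Z=50, 46 e⁻), In^3+ (Z=49, 46 e⁻), Cd^2+ (Z=48, 46 e⁻), Hg^2+ (Z=80, 78 e⁻). Ge^4+ < Sn^4+ (same group, 1 shell fewer); Sn^4+ < In^3+ (isoelectronic, higher Z=50 is smaller); In^3+ < Cd^2+ (both 46 e⁻, Z=49>48); Cd^2+ < Hg^2+ (same group, period 5 vs 6).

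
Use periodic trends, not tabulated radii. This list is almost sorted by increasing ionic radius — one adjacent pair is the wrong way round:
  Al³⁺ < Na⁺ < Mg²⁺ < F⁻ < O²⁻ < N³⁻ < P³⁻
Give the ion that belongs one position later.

Na⁺

Check each adjacent pair. Na⁺ and Mg²⁺ are reversed: both have 10 electrons but Z(Mg)=12 > Z(Na)=11, so Mg²⁺ should be the smaller of the two. No other neighbouring pair contradicts the periodic trends, so Na⁺ is the ion listed too early.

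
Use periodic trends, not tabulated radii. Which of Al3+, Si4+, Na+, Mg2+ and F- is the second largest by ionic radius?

All of these have 10 electrons (isoelectronic). With the same electron cloud, the ion with the most protons pulls it in tightest. Nuclear charges: Si4+ (Z=14), Al3+ (Z=13), Mg2+ (Z=12), Na+ (Z=11), F- (Z=9). Highest Z is smallest.
Full ascending order: Si4+ < Al3+ < Mg2+ < Na+ < F-. Counting from the largest, position 2 is Na+.

Na+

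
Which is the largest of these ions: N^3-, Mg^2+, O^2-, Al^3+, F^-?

N^3-

Isoelectronic series (10 e⁻ each). Size is set by nuclear charge: more protons means a smaller ion. Al^3+ (Z=13), Mg^2+ (Z=12), F^- (Z=9), O^2- (Z=8), N^3- (Z=7).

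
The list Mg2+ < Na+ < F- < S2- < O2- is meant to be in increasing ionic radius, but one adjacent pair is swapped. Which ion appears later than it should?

The pair S2-, O2- is the wrong way round — both in group 16 with the same charge; O2- (period 2) has the smaller radius. All other adjacent pairs agree with periodic trends, so O2- is the misplaced ion.

O2-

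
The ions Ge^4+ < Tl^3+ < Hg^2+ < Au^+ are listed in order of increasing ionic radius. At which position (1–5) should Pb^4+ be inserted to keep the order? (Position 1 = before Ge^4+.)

First list Z and electron count for each: Ge^4+ (Z=32, 28 e⁻), Pb^4+ (Z=82, 78 e⁻), Tl^3+ (Z=81, 78 e⁻), Hg^2+ (Z=80, 78 e⁻), Au^+ (Z=79, 78 e⁻). Ge^4+ < Pb^4+ (same group, 2 shells fewer); Pb^4+ < Tl^3+ (both 78 e⁻, Z=82>81); Tl^3+ < Hg^2+ (isoelectronic, higher Z=81 is smaller); Hg^2+ < Au^+ (isoelectronic, higher Z=80 is smaller).
Merged order: Ge^4+ < Pb^4+ < Tl^3+ < Hg^2+ < Au^+ — Pb^4+ is number 2.

2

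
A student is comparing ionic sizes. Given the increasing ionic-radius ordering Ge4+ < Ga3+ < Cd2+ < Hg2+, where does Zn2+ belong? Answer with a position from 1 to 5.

Ge4+: 28 e⁻, Z=32, Ga3+: 28 e⁻, Z=31, Zn2+: 28 e⁻, Z=30, Cd2+: 46 e⁻, Z=48, Hg2+: 78 e⁻, Z=80. Ge4+ < Ga3+ (isoelectronic, higher Z=32 is smaller); Ga3+ < Zn2+ (both 28 e⁻, Z=31>30); Zn2+ < Cd2+ (same group, 1 shell fewer); Cd2+ < Hg2+ (same group, period 5 vs 6).
With Zn2+ included the full order is Ge4+ < Ga3+ < Zn2+ < Cd2+ < Hg2+, so it takes position 3.

3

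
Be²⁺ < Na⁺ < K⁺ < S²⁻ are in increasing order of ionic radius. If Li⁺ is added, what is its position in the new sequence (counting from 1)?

2

Tabulating Z and e⁻: Be²⁺ (Z=4, 2 e⁻), Li⁺ (Z=3, 2 e⁻), Na⁺ (Z=11, 10 e⁻), K⁺ (Z=19, 18 e⁻), S²⁻ (Z=16, 18 e⁻). Be²⁺ < Li⁺ (both 2 e⁻, Z=4>3); Li⁺ < Na⁺ (same group, 1 shell fewer); Na⁺ < K⁺ (same group, period 3 vs 4); K⁺ < S²⁻ (isoelectronic, higher Z=19 is smaller).
Merged order: Be²⁺ < Li⁺ < Na⁺ < K⁺ < S²⁻ — Li⁺ is number 2.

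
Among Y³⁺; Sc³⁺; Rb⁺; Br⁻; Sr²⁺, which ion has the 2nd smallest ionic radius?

Y³⁺

Work out protons and electrons: Sc³⁺ (Z=21, 18 e⁻), Y³⁺ (Z=39, 36 e⁻), Sr²⁺ (Z=38, 36 e⁻), Rb⁺ (Z=37, 36 e⁻), Br⁻ (Z=35, 36 e⁻). Sc³⁺ < Y³⁺ (same group, 1 shell fewer); Y³⁺ < Sr²⁺ (isoelectronic, higher Z=39 is smaller); Sr²⁺ < Rb⁺ (both 36 e⁻, Z=38>37); Rb⁺ < Br⁻ (both 36 e⁻, Z=37>35).
Full ascending order: Sc³⁺ < Y³⁺ < Sr²⁺ < Rb⁺ < Br⁻. Counting from the smallest, position 2 is Y³⁺.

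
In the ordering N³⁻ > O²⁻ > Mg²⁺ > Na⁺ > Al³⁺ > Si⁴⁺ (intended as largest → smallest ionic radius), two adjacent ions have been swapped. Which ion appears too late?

The pair Mg²⁺, Na⁺ is the wrong way round — they are isoelectronic (10 e⁻) and Mg has more protons than Na (12 vs 11), making Mg²⁺ smaller. All other adjacent pairs agree with periodic trends, so Na⁺ is the misplaced ion.

Na⁺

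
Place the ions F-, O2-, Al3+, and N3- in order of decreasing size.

N3- > O2- > F- > Al3+

Each ion has 10 electrons. The ranking follows nuclear charge in reverse — greater Z gives a smaller radius. Al3+ (Z=13), F- (Z=9), O2- (Z=8), N3- (Z=7).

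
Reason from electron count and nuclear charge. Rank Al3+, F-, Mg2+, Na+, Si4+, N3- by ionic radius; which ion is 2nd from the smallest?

Al3+

Isoelectronic series (10 e⁻ each). Size is set by nuclear charge: more protons means a smaller ion. Si4+ (Z=14), Al3+ (Z=13), Mg2+ (Z=12), Na+ (Z=11), F- (Z=9), N3- (Z=7).
So the order is Si4+ < Al3+ < Mg2+ < Na+ < F- < N3-; the 2nd-smallest ion is Al3+.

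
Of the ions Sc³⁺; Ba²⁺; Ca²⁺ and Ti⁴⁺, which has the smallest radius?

Tabulating Z and e⁻: Ti⁴⁺ has 18 e⁻ (Z=22), Sc³⁺ has 18 e⁻ (Z=21), Ca²⁺ has 18 e⁻ (Z=20), Ba²⁺ has 54 e⁻ (Z=56). Ti⁴⁺ < Sc³⁺ (both 18 e⁻, Z=22>21); Sc³⁺ < Ca²⁺ (both 18 e⁻, Z=21>20); Ca²⁺ < Ba²⁺ (same group, 2 shells fewer).

Ti⁴⁺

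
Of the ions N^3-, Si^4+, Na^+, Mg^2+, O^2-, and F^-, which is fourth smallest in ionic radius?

F^-

All of these have 10 electrons (isoelectronic). With the same electron cloud, the ion with the most protons pulls it in tightest. Nuclear charges: Si^4+ (Z=14), Mg^2+ (Z=12), Na^+ (Z=11), F^- (Z=9), O^2- (Z=8), N^3- (Z=7). Highest Z is smallest.
That gives Si^4+ < Mg^2+ < Na^+ < F^- < O^2- < N^3-. From the smallest end, number 4 is F^-.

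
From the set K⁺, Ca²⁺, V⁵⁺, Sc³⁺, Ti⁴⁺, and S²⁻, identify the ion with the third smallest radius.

These species are isoelectronic with 18 electrons. The only difference is the number of protons: V⁵⁺ (Z=23), Ti⁴⁺ (Z=22), Sc³⁺ (Z=21), Ca²⁺ (Z=20), K⁺ (Z=19), S²⁻ (Z=16). The strongest nuclear pull (V⁵⁺) gives the smallest ion.
Full ascending order: V⁵⁺ < Ti⁴⁺ < Sc³⁺ < Ca²⁺ < K⁺ < S²⁻. Counting from the smallest, position 3 is Sc³⁺.

Sc³⁺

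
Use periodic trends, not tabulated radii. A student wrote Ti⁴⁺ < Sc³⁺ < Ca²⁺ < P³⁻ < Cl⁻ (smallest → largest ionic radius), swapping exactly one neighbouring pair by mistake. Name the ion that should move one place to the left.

Cl⁻

The pair P³⁻, Cl⁻ is the wrong way round — both have 18 electrons but Z(Cl)=17 > Z(P)=15, so Cl⁻ should be the smaller of the two. All other adjacent pairs agree with periodic trends, so Cl⁻ is the misplaced ion.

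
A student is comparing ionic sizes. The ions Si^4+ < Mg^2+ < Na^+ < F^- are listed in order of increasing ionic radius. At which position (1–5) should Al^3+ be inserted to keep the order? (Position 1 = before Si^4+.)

2

These species are isoelectronic with 10 electrons. The only difference is the number of protons: Si^4+ (Z=14), Al^3+ (Z=13), Mg^2+ (Z=12), Na^+ (Z=11), F^- (Z=9). The strongest nuclear pull (Si^4+) gives the smallest ion.
Putting Al^3+ in gives Si^4+ < Al^3+ < Mg^2+ < Na^+ < F^-; it lands at slot 2.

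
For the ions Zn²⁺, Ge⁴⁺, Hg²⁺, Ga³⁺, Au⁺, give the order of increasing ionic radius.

Ge⁴⁺ < Ga³⁺ < Zn²⁺ < Hg²⁺ < Au⁺

Electron counts and nuclear charges: Ge⁴⁺ (Z=32, 28 e⁻), Ga³⁺ (Z=31, 28 e⁻), Zn²⁺ (Z=30, 28 e⁻), Hg²⁺ (Z=80, 78 e⁻), Au⁺ (Z=79, 78 e⁻). Ge⁴⁺ < Ga³⁺ (both 28 e⁻, Z=32>31); Ga³⁺ < Zn²⁺ (isoelectronic, higher Z=31 is smaller); Zn²⁺ < Hg²⁺ (same group, 2 shells fewer); Hg²⁺ < Au⁺ (isoelectronic, higher Z=80 is smaller).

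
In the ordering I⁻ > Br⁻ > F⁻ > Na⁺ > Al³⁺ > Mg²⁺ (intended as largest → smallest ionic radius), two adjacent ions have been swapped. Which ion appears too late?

Mg²⁺

Check each adjacent pair. Al³⁺ and Mg²⁺ are reversed: both have 10 electrons but Z(Al)=13 > Z(Mg)=12, so Al³⁺ should be the smaller of the two. No other neighbouring pair contradicts the periodic trends, so Mg²⁺ is the ion listed too late.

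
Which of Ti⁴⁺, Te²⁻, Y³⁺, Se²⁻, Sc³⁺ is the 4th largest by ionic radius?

Sc³⁺

Electron counts and nuclear charges: Ti⁴⁺ has 18 e⁻ (Z=22), Sc³⁺ has 18 e⁻ (Z=21), Y³⁺ has 36 e⁻ (Z=39), Se²⁻ has 36 e⁻ (Z=34), Te²⁻ has 54 e⁻ (Z=52). Ti⁴⁺ < Sc³⁺ (both 18 e⁻, Z=22>21); Sc³⁺ < Y³⁺ (same group, 1 shell fewer); Y³⁺ < Se²⁻ (isoelectronic, higher Z=39 is smaller); Se²⁻ < Te²⁻ (same group, period 4 vs 5).
So the order is Ti⁴⁺ < Sc³⁺ < Y³⁺ < Se²⁻ < Te²⁻; the 4th-largest ion is Sc³⁺.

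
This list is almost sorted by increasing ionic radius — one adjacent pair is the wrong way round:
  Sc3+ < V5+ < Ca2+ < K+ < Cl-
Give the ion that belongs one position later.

Sc3+

Scanning neighbour by neighbour, only Sc3+/V5+ violates a trend: they are isoelectronic (18 e⁻) and V has more protons than Sc (23 vs 21), making V5+ smaller. That makes Sc3+ the one sitting a position early relative to where it belongs.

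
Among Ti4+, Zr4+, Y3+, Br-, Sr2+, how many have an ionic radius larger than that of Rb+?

Tabulating Z and e⁻: Ti4+ has 18 e⁻ (Z=22), Zr4+ has 36 e⁻ (Z=40), Y3+ has 36 e⁻ (Z=39), Sr2+ has 36 e⁻ (Z=38), Rb+ has 36 e⁻ (Z=37), Br- has 36 e⁻ (Z=35). Ti4+ < Zr4+ (same group, 1 shell fewer); Zr4+ < Y3+ (isoelectronic, higher Z=40 is smaller); Y3+ < Sr2+ (isoelectronic, higher Z=39 is smaller); Sr2+ < Rb+ (isoelectronic, higher Z=38 is smaller); Rb+ < Br- (isoelectronic, higher Z=37 is smaller).
Relative to Rb+, the ions that are larger are Br-. So 1 is larger.

1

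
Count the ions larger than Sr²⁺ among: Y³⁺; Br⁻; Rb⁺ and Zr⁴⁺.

Isoelectronic series (36 e⁻ each). Size is set by nuclear charge: more protons means a smaller ion. Zr⁴⁺ (Z=40), Y³⁺ (Z=39), Sr²⁺ (Z=38), Rb⁺ (Z=37), Br⁻ (Z=35).
Overall: Zr⁴⁺ < Y³⁺ < Sr²⁺ < Rb⁺ < Br⁻. Sr²⁺ has 2 below it and 2 above. Count: 2.

2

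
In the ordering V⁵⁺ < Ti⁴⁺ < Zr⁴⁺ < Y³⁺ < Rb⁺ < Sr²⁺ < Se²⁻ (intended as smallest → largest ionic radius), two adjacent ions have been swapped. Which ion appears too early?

Rb⁺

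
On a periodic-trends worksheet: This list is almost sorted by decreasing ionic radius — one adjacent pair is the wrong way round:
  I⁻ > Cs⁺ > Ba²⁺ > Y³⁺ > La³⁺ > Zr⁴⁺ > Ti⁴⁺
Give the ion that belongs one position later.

Y³⁺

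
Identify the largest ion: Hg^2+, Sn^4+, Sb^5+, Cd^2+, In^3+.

Hg^2+

Work out protons and electrons: Sb^5+: 46 e⁻, Z=51, Sn^4+: 46 e⁻, Z=50, In^3+: 46 e⁻, Z=49, Cd^2+: 46 e⁻, Z=48, Hg^2+: 78 e⁻, Z=80. Sb^5+ < Sn^4+ (isoelectronic, higher Z=51 is smaller); Sn^4+ < In^3+ (both 46 e⁻, Z=50>49); In^3+ < Cd^2+ (both 46 e⁻, Z=49>48); Cd^2+ < Hg^2+ (same group, 1 shell fewer).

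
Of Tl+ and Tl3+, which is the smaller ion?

For a single element, ionic radius drops as positive charge rises — Tl3+ < Tl+.

Tl3+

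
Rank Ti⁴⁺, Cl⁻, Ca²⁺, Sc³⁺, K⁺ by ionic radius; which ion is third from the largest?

All of these have 18 electrons (isoelectronic). With the same electron cloud, the ion with the most protons pulls it in tightest. Nuclear charges: Ti⁴⁺ (Z=22), Sc³⁺ (Z=21), Ca²⁺ (Z=20), K⁺ (Z=19), Cl⁻ (Z=17). Highest Z is smallest.
Full ascending order: Ti⁴⁺ < Sc³⁺ < Ca²⁺ < K⁺ < Cl⁻. Counting from the largest, position 3 is Ca²⁺.

Ca²⁺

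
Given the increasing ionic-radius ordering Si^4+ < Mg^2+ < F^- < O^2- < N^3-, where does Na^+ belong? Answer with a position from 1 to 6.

3

Each ion has 10 electrons. The ranking follows nuclear charge in reverse — greater Z gives a smaller radius. Si^4+ (Z=14), Mg^2+ (Z=12), Na^+ (Z=11), F^- (Z=9), O^2- (Z=8), N^3- (Z=7).
With Na^+ included the full order is Si^4+ < Mg^2+ < Na^+ < F^- < O^2- < N^3-, so it takes position 3.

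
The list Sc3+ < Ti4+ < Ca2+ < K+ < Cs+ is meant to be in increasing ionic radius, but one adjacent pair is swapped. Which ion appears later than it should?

Ti4+

Compare adjacent ions: both have 18 electrons but Z(Ti)=22 > Z(Sc)=21, so Ti4+ should be the smaller of the two — yet in this increasing list Sc3+ sits before Ti4+. Nothing else is reversed, so Ti4+ should move one place to the left.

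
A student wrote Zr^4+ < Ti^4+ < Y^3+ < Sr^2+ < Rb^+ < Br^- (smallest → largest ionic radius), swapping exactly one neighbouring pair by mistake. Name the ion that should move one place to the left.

Ti^4+

The pair Zr^4+, Ti^4+ is the wrong way round — both in group 4 with the same charge; Ti^4+ (period 4) has the smaller radius. All other adjacent pairs agree with periodic trends, so Ti^4+ is the misplaced ion.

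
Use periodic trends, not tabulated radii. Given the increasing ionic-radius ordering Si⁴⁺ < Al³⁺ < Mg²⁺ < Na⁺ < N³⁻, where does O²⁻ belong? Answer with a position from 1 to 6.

Isoelectronic series (10 e⁻ each). Size is set by nuclear charge: more protons means a smaller ion. Si⁴⁺ (Z=14), Al³⁺ (Z=13), Mg²⁺ (Z=12), Na⁺ (Z=11), O²⁻ (Z=8), N³⁻ (Z=7).
Merged order: Si⁴⁺ < Al³⁺ < Mg²⁺ < Na⁺ < O²⁻ < N³⁻ — O²⁻ is number 5.

5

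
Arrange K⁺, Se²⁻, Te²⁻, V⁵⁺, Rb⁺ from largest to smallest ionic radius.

Te²⁻ > Se²⁻ > Rb⁺ > K⁺ > V⁵⁺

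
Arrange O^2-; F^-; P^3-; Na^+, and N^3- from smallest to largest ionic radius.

Tabulating Z and e⁻: Na^+ (Z=11, 10 e⁻), F^- (Z=9, 10 e⁻), O^2- (Z=8, 10 e⁻), N^3- (Z=7, 10 e⁻), P^3- (Z=15, 18 e⁻). Na^+ < F^- (isoelectronic, higher Z=11 is smaller); F^- < O^2- (isoelectronic, higher Z=9 is smaller); O^2- < N^3- (both 10 e⁻, Z=8>7); N^3- < P^3- (same group, period 2 vs 3).

Na^+ < F^- < O^2- < N^3- < P^3-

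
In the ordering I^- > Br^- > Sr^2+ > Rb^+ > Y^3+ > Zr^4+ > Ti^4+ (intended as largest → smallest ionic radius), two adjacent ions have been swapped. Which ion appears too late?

Compare adjacent ions: both have 36 electrons but Z(Sr)=38 > Z(Rb)=37, so Sr^2+ should be the smaller of the two — yet in this decreasing list Sr^2+ sits before Rb^+. Nothing else is reversed, so Rb^+ should move one place to the left.

Rb^+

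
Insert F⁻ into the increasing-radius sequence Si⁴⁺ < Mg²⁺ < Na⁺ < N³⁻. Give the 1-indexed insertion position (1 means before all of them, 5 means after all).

4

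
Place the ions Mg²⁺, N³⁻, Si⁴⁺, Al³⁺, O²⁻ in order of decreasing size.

N³⁻ > O²⁻ > Mg²⁺ > Al³⁺ > Si⁴⁺

Each ion has 10 electrons. The ranking follows nuclear charge in reverse — greater Z gives a smaller radius. Si⁴⁺ (Z=14), Al³⁺ (Z=13), Mg²⁺ (Z=12), O²⁻ (Z=8), N³⁻ (Z=7).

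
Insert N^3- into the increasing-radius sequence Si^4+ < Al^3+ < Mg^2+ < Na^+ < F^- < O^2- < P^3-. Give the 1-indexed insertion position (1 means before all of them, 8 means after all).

7

Tabulating Z and e⁻: Si^4+: 10 e⁻, Z=14, Al^3+: 10 e⁻, Z=13, Mg^2+: 10 e⁻, Z=12, Na^+: 10 e⁻, Z=11, F^-: 10 e⁻, Z=9, O^2-: 10 e⁻, Z=8, N^3-: 10 e⁻, Z=7, P^3-: 18 e⁻, Z=15. Si^4+ < Al^3+ (both 10 e⁻, Z=14>13); Al^3+ < Mg^2+ (isoelectronic, higher Z=13 is smaller); Mg^2+ < Na^+ (isoelectronic, higher Z=12 is smaller); Na^+ < F^- (isoelectronic, higher Z=11 is smaller); F^- < O^2- (isoelectronic, higher Z=9 is smaller); O^2- < N^3- (isoelectronic, higher Z=8 is smaller); N^3- < P^3- (same group, period 2 vs 3).
Merged order: Si^4+ < Al^3+ < Mg^2+ < Na^+ < F^- < O^2- < N^3- < P^3- — N^3- is number 7.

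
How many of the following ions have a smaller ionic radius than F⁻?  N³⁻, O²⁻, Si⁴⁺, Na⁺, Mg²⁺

3

Each ion has 10 electrons. The ranking follows nuclear charge in reverse — greater Z gives a smaller radius. Si⁴⁺ (Z=14), Mg²⁺ (Z=12), Na⁺ (Z=11), F⁻ (Z=9), O²⁻ (Z=8), N³⁻ (Z=7).
Relative to F⁻, the ions that are smaller are Si⁴⁺, Mg²⁺, Na⁺. Count: 3.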